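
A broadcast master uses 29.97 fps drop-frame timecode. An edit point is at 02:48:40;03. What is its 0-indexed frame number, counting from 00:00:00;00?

303299

Complete 10-minute blocks: 16, each 17982 frames → 287712.
Remaining 8 whole minutes in the current block: 1800 + 7 × 1798 = 14386 frames.
Within the current minute: 40 × 30 + 3 − 2 = 1201 (labels ;00/;01 skipped at this minute). Total = 287712 + 14386 + 1201 = 303299.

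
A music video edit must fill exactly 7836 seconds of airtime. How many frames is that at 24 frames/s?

188064 frames

Frames = 7836 × 24 = 188064.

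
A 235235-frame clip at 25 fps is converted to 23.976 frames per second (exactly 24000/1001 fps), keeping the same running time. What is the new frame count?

225600 frames

Target frames = source frames × (target rate / source rate) = 235235 × (24000/1001)/(25) = 235235 × 960/1001 = 225600.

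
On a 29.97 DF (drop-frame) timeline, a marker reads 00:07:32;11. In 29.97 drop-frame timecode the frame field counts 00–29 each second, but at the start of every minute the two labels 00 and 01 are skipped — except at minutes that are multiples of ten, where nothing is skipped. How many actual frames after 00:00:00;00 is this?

13557

As if non-drop at 30 labels/s: (0 × 3600 + 7 × 60 + 32) × 30 + 11 = 13571.
Minute boundaries passed: 7; those not divisible by 10: 7 − 0 = 7; dropped labels = 2 × 7 = 14.
Actual frame index = 13571 − 14 = 13557.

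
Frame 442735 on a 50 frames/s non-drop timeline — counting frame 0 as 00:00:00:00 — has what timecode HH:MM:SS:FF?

442735 ÷ 50 = 8854 full seconds, remainder 35 frames.
8854 s = 2 h 27 min 34 s.
Timecode: 02:27:34:35.

02:27:34:35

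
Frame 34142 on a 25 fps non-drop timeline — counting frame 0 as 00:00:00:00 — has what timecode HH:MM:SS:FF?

00:22:45:17

34142 ÷ 25 = 1365 full seconds, remainder 17 frames.
1365 s = 0 h 22 min 45 s.
Timecode: 00:22:45:17.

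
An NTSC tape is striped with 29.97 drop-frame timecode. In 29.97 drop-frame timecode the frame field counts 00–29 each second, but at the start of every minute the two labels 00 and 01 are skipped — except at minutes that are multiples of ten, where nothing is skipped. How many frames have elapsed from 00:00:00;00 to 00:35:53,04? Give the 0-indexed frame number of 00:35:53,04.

Complete 10-minute blocks: 3, each 17982 frames → 53946.
Remaining 5 whole minutes in the current block: 1800 + 4 × 1798 = 8992 frames.
Within the current minute: 53 × 30 + 4 − 2 = 1592 (labels ;00/;01 skipped at this minute). Total = 53946 + 8992 + 1592 = 64530.

64530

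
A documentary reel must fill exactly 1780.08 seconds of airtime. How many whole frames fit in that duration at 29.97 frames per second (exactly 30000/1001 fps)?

Frames = 1780.08 × 30000/1001 = 53402400/1001 ≈ 53349.0509.
Complete frames: 53349.

53349 frames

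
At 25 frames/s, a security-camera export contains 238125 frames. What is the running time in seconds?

9525 seconds

Running time = 238125 / (25) = 9525 s.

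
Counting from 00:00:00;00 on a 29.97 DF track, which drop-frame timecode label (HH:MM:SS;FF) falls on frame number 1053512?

Each 10-minute DF block holds 10 × 60 × 30 − 9 × 2 = 17982 frames. 1053512 ÷ 17982 → 58 full blocks, remainder 10556.
Within the partial block the first minute is 1800 frames and each further minute 1798, so 5 further minute boundaries passed. Total skipped labels = 18 × 58 + 2 × 5 = 1054.
Non-drop label index = 1053512 + 1054 = 1054566; at 30 labels/s that is 09:45:52:06, i.e. DF 09:45:52;06.

09:45:52;06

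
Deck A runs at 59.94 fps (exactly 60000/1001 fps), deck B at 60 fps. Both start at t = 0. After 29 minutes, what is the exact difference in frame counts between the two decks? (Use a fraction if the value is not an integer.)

29 min = 1740 s.
A emits 60000/1001 × 1740 = 104400000/1001 frames; B emits 60 × 1740 = 104400.
Difference = 104400/1001 frames (≈ 104.2957); B is ahead of A.

104400/1001 frames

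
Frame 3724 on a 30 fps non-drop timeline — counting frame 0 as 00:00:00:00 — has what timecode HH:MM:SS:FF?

00:02:04:04

3724 ÷ 30 = 124 full seconds, remainder 4 frames.
124 s = 0 h 2 min 4 s.
Timecode: 00:02:04:04.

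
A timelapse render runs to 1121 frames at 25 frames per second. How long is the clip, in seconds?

44.84 seconds

Running time = 1121 / (25) = 44.84 s.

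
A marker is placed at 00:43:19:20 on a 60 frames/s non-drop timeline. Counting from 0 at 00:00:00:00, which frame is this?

Total seconds to the label: (0 × 3600 + 43 × 60 + 19) = 2599.
Frame index = 2599 × 60 + 20 = 155960.

frame 155960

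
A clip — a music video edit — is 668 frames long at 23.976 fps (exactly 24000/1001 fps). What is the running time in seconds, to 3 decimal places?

Running time = 668 × 1001/24000 = 167167/6000 s ≈ 27.861 s.

27.861 seconds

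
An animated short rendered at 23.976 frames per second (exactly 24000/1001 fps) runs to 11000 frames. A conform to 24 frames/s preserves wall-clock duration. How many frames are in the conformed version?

11011 frames

Target frames = source frames × (target rate / source rate) = 11000 × (24)/(24000/1001) = 11000 × 1001/1000 = 11011.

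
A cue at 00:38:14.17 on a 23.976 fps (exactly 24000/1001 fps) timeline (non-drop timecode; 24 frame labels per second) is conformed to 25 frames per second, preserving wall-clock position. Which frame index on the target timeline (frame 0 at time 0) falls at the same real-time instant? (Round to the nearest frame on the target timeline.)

Source frame index: (0×3600 + 38×60 + 14) × 24 + 17 = 55073.
Real time: 55073 / (24000/1001) = 55128073/24000 s.
Target frame: (55128073/24000) × (25) = 55128073/960 ≈ 57425.076 → 57425.

frame 57425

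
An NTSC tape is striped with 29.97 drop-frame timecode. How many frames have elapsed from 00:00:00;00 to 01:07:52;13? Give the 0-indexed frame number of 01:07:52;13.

122051

As if non-drop at 30 labels/s: (1 × 3600 + 7 × 60 + 52) × 30 + 13 = 122173.
Minute boundaries passed: 67; those not divisible by 10: 67 − 6 = 61; dropped labels = 2 × 61 = 122.
Actual frame index = 122173 − 122 = 122051.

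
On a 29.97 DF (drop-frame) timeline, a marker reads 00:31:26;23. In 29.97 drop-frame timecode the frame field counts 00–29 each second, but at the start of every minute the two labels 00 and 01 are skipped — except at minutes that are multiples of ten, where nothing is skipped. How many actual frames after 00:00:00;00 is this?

56547

As if non-drop at 30 labels/s: (0 × 3600 + 31 × 60 + 26) × 30 + 23 = 56603.
Minute boundaries passed: 31; those not divisible by 10: 31 − 3 = 28; dropped labels = 2 × 28 = 56.
Actual frame index = 56603 − 56 = 56547.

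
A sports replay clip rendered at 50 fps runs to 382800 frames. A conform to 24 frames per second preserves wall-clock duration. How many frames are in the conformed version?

183744 frames

Target frames = source frames × (target rate / source rate) = 382800 × (24)/(50) = 382800 × 12/25 = 183744.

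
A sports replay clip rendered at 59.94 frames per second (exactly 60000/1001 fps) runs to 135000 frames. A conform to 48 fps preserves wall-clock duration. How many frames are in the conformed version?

108108 frames

Target frames = source frames × (target rate / source rate) = 135000 × (48)/(60000/1001) = 135000 × 1001/1250 = 108108.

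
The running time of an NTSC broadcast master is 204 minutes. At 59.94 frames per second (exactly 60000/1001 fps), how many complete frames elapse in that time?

204 min = 12240 s.
Frames = 12240 × 60000/1001 = 734400000/1001 ≈ 733666.3337.
Complete frames: 733666.

733666 frames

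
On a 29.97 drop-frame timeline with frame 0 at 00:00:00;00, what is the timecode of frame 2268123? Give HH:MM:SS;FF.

21:01:19;23

Each 10-minute DF block holds 10 × 60 × 30 − 9 × 2 = 17982 frames. 2268123 ÷ 17982 → 126 full blocks, remainder 2391.
Within the partial block the first minute is 1800 frames and each further minute 1798, so 1 further minute boundary passed. Total skipped labels = 18 × 126 + 2 × 1 = 2270.
Non-drop label index = 2268123 + 2270 = 2270393; at 30 labels/s that is 21:01:19:23, i.e. DF 21:01:19;23.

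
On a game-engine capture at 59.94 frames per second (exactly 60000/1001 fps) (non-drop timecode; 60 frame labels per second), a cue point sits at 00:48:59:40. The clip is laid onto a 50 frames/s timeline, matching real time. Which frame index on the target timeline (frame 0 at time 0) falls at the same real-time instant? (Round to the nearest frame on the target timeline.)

frame 147130

Source frame index: (0×3600 + 48×60 + 59) × 60 + 40 = 176380.
Real time: 176380 / (60000/1001) = 8827819/3000 s.
Target frame: (8827819/3000) × (50) = 8827819/60 ≈ 147130.317 → 147130.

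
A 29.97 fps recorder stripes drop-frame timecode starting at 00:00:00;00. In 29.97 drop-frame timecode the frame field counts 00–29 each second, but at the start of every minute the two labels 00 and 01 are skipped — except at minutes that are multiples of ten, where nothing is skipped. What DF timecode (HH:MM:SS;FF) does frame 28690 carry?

Ten DF minutes hold 17982 frames, so frame 28690 lies in block 1 (frames 17982–35963) with 10708 frames into that block.
The block's first minute is 1800 frames and the rest 1798 each; 10708 frames reaches minute 5, so 1 × 18 + 5 × 2 = 28 labels have been skipped so far.
Adding those back, label number 28690 + 28 = 28718 at 30 labels/s is 957 s + 8 f = 0 h 15 min 57 s frame 8, i.e. 00:15:57;08.

00:15:57;08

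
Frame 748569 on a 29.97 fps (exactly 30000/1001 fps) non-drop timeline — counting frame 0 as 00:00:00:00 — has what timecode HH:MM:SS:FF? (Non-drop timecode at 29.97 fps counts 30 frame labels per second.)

06:55:52:09

748569 ÷ 30 = 24952 full seconds, remainder 9 frames.
24952 s = 6 h 55 min 52 s.
Timecode: 06:55:52:09.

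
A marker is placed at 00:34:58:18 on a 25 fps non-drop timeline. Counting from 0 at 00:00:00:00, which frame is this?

Total seconds to the label: (0 × 3600 + 34 × 60 + 58) = 2098.
Frame index = 2098 × 25 + 18 = 52468.

frame 52468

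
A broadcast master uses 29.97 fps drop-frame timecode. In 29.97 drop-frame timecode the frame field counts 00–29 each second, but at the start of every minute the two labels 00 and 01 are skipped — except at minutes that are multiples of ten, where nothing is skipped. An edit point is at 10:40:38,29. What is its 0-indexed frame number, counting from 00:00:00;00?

As if non-drop at 30 labels/s: (10 × 3600 + 40 × 60 + 38) × 30 + 29 = 1153169.
Minute boundaries passed: 640; those not divisible by 10: 640 − 64 = 576; dropped labels = 2 × 576 = 1152.
Actual frame index = 1153169 − 1152 = 1152017.

1152017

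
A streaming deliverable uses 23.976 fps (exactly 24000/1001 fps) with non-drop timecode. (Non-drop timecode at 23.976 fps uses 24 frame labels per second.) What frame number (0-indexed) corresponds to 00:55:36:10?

80074

Total seconds to the label: (0 × 3600 + 55 × 60 + 36) = 3336.
Frame index = 3336 × 24 + 10 = 80074.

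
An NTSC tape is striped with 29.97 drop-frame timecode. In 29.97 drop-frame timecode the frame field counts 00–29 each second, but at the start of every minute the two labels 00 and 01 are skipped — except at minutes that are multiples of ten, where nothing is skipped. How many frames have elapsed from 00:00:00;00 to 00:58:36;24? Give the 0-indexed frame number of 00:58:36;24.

As if non-drop at 30 labels/s: (0 × 3600 + 58 × 60 + 36) × 30 + 24 = 105504.
Minute boundaries passed: 58; those not divisible by 10: 58 − 5 = 53; dropped labels = 2 × 53 = 106.
Actual frame index = 105504 − 106 = 105398.

105398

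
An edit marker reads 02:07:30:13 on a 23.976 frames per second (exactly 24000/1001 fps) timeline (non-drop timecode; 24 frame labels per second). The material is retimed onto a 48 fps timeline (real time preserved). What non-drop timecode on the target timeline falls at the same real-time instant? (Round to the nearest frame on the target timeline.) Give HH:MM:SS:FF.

Source frame index: (2×3600 + 7×60 + 30) × 24 + 13 = 183613.
Real time: 183613 / (24000/1001) = 183796613/24000 s.
Target frame: (183796613/24000) × (48) = 183796613/500 ≈ 367593.226 → 367593.
At 48 labels/s: frame 367593 → 02:07:38:09.

02:07:38:09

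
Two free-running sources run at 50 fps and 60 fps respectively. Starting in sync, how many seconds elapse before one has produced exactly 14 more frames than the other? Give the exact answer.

The gap grows by |60 − 50| = 10 frames per second.
Time for a 14-frame gap: 14 ÷ (10) = 1.4 s.

1.4 seconds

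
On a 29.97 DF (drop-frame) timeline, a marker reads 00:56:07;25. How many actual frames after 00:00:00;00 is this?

As if non-drop at 30 labels/s: (0 × 3600 + 56 × 60 + 7) × 30 + 25 = 101035.
Minute boundaries passed: 56; those not divisible by 10: 56 − 5 = 51; dropped labels = 2 × 51 = 102.
Actual frame index = 101035 − 102 = 100933.

100933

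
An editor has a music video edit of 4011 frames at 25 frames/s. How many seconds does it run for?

160.44 seconds

Running time = 4011 / (25) = 160.44 s.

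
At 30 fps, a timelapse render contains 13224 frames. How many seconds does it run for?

Running time = 13224 / (30) = 440.8 s.

440.8 seconds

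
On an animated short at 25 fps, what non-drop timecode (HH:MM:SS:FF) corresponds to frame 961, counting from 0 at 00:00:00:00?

00:00:38:11

961 ÷ 25 = 38 full seconds, remainder 11 frames.
38 s = 0 h 0 min 38 s.
Timecode: 00:00:38:11.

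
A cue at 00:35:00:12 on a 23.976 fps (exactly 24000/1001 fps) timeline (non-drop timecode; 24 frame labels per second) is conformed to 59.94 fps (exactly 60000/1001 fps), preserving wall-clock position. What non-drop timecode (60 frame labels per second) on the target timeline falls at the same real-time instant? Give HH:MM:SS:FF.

Source frame index: (0×3600 + 35×60 + 0) × 24 + 12 = 50412.
Real time: 50412 / (24000/1001) = 4205201/2000 s.
Target frame: (4205201/2000) × (60000/1001) = 126030.
At 60 labels/s: frame 126030 → 00:35:00:30.

00:35:00:30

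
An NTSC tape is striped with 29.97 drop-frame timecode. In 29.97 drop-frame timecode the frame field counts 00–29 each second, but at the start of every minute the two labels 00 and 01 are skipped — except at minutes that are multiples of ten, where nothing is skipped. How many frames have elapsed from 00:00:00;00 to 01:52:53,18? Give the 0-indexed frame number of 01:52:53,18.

203006

As if non-drop at 30 labels/s: (1 × 3600 + 52 × 60 + 53) × 30 + 18 = 203208.
Minute boundaries passed: 112; those not divisible by 10: 112 − 11 = 101; dropped labels = 2 × 101 = 202.
Actual frame index = 203208 − 202 = 203006.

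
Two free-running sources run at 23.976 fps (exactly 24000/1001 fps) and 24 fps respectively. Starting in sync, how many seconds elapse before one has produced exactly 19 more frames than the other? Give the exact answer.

The gap grows by |24 − 24000/1001| = 24/1001 frames per second.
Time for a 19-frame gap: 19 ÷ (24/1001) = 19019/24 s.

19019/24 seconds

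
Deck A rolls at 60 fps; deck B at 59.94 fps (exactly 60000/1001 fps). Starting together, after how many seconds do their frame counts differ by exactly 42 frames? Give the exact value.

700.7 seconds

The gap grows by |60000/1001 − 60| = 60/1001 frames per second.
Time for a 42-frame gap: 42 ÷ (60/1001) = 700.7 s.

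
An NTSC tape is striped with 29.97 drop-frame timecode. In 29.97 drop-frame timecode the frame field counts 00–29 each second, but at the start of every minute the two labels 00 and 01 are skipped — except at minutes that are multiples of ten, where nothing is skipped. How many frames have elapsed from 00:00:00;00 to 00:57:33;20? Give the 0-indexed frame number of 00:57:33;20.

Complete 10-minute blocks: 5, each 17982 frames → 89910.
Remaining 7 whole minutes in the current block: 1800 + 6 × 1798 = 12588 frames.
Within the current minute: 33 × 30 + 20 − 2 = 1008 (labels ;00/;01 skipped at this minute). Total = 89910 + 12588 + 1008 = 103506.

103506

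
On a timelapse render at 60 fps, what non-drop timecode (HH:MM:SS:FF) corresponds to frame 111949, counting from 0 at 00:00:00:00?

00:31:05:49

111949 ÷ 60 = 1865 full seconds, remainder 49 frames.
1865 s = 0 h 31 min 5 s.
Timecode: 00:31:05:49.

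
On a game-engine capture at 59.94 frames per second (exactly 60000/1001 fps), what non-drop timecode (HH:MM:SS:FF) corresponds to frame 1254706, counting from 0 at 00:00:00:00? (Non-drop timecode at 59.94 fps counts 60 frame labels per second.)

05:48:31:46

1254706 ÷ 60 = 20911 full seconds, remainder 46 frames.
20911 s = 5 h 48 min 31 s.
Timecode: 05:48:31:46.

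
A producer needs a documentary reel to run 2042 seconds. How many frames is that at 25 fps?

51050 frames

Frames = 2042 × 25 = 51050.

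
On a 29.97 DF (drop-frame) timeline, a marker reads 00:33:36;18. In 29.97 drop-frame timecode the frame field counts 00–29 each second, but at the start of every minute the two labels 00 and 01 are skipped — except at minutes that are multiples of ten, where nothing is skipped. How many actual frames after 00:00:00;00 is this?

Complete 10-minute blocks: 3, each 17982 frames → 53946.
Remaining 3 whole minutes in the current block: 1800 + 2 × 1798 = 5396 frames.
Within the current minute: 36 × 30 + 18 − 2 = 1096 (labels ;00/;01 skipped at this minute). Total = 53946 + 5396 + 1096 = 60438.

60438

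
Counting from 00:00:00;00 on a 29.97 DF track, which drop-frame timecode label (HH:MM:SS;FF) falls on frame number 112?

Ten DF minutes hold 17982 frames, so frame 112 lies in block 0 (frames 0–17981) with 112 frames into that block.
The block's first minute is 1800 frames and the rest 1798 each; 112 frames reaches minute 0, so 0 × 18 + 0 × 2 = 0 labels have been skipped so far.
Adding those back, label number 112 + 0 = 112 at 30 labels/s is 3 s + 22 f = 0 h 0 min 3 s frame 22, i.e. 00:00:03;22.

00:00:03;22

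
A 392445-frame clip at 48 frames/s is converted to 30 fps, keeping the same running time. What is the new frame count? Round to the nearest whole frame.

245278 frames

Frames at target rate = 392445 × (30) / (48) = 1962225/8 ≈ 245278.125.
Nearest whole frame: 245278.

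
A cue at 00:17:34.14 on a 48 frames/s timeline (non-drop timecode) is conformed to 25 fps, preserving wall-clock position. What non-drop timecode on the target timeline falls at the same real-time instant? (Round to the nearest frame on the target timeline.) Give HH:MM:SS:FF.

00:17:34:07

Source frame index: (0×3600 + 17×60 + 34) × 48 + 14 = 50606.
Real time: 50606 / (48) = 25303/24 s.
Target frame: (25303/24) × (25) = 632575/24 ≈ 26357.292 → 26357.
At 25 labels/s: frame 26357 → 00:17:34:07.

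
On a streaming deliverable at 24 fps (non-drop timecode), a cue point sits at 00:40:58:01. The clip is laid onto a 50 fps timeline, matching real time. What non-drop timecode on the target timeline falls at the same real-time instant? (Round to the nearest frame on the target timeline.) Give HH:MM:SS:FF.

Source frame index: (0×3600 + 40×60 + 58) × 24 + 1 = 58993.
Real time: 58993 / (24) = 58993/24 s.
Target frame: (58993/24) × (50) = 1474825/12 ≈ 122902.083 → 122902.
At 50 labels/s: frame 122902 → 00:40:58:02.

00:40:58:02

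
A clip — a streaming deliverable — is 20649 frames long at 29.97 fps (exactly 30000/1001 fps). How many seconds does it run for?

Running time = 20649 / (30000/1001) = 688.9883 s.

688.9883 seconds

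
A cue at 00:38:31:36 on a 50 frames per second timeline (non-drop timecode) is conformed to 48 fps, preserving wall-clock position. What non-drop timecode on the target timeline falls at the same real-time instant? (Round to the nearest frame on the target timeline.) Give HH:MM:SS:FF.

00:38:31:35

Source frame index: (0×3600 + 38×60 + 31) × 50 + 36 = 115586.
Real time: 115586 / (50) = 57793/25 s.
Target frame: (57793/25) × (48) = 2774064/25 ≈ 110962.560 → 110963.
At 48 labels/s: frame 110963 → 00:38:31:35.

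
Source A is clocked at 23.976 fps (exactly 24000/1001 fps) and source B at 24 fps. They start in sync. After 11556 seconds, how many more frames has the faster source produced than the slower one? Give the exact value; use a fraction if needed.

277344/1001 frames

A emits 24000/1001 × 11556 = 277344000/1001 frames; B emits 24 × 11556 = 277344.
Difference = 277344/1001 frames (≈ 277.0669); B is ahead of A.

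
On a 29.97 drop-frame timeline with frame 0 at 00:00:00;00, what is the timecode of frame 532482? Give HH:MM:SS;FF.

Ten DF minutes hold 17982 frames, so frame 532482 lies in block 29 (frames 521478–539459) with 11004 frames into that block.
The block's first minute is 1800 frames and the rest 1798 each; 11004 frames reaches minute 6, so 29 × 18 + 6 × 2 = 534 labels have been skipped so far.
Adding those back, label number 532482 + 534 = 533016 at 30 labels/s is 17767 s + 6 f = 4 h 56 min 7 s frame 6, i.e. 04:56:07;06.

04:56:07;06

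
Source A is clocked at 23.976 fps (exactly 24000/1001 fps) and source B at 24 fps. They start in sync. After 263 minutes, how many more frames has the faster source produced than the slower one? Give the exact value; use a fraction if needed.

378720/1001 frames

263 min = 15780 s.
A emits 24000/1001 × 15780 = 378720000/1001 frames; B emits 24 × 15780 = 378720.
Difference = 378720/1001 frames (≈ 378.3417); B is ahead of A.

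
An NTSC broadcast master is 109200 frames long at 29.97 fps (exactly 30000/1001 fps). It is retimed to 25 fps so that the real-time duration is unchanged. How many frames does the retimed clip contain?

Target frames = source frames × (target rate / source rate) = 109200 × (25)/(30000/1001) = 109200 × 1001/1200 = 91091.

91091 frames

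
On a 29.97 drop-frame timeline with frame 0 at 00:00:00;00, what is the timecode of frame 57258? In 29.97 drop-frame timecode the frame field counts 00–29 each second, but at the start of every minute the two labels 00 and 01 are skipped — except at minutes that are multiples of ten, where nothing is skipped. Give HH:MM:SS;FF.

00:31:50;14

Ten DF minutes hold 17982 frames, so frame 57258 lies in block 3 (frames 53946–71927) with 3312 frames into that block.
The block's first minute is 1800 frames and the rest 1798 each; 3312 frames reaches minute 1, so 3 × 18 + 1 × 2 = 56 labels have been skipped so far.
Adding those back, label number 57258 + 56 = 57314 at 30 labels/s is 1910 s + 14 f = 0 h 31 min 50 s frame 14, i.e. 00:31:50;14.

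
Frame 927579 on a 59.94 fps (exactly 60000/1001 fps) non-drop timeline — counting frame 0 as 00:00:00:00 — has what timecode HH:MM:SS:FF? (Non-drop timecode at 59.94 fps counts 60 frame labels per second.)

927579 ÷ 60 = 15459 full seconds, remainder 39 frames.
15459 s = 4 h 17 min 39 s.
Timecode: 04:17:39:39.

04:17:39:39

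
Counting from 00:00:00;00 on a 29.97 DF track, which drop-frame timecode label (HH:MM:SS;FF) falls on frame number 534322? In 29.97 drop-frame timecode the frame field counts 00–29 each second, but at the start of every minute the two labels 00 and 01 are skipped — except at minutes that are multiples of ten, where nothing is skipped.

Each 10-minute DF block holds 10 × 60 × 30 − 9 × 2 = 17982 frames. 534322 ÷ 17982 → 29 full blocks, remainder 12844.
Within the partial block the first minute is 1800 frames and each further minute 1798, so 7 further minute boundaries passed. Total skipped labels = 18 × 29 + 2 × 7 = 536.
Non-drop label index = 534322 + 536 = 534858; at 30 labels/s that is 04:57:08:18, i.e. DF 04:57:08;18.

04:57:08;18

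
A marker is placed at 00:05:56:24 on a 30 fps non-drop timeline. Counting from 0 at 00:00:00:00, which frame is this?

frame 10704

Total seconds to the label: (0 × 3600 + 5 × 60 + 56) = 356.
Frame index = 356 × 30 + 24 = 10704.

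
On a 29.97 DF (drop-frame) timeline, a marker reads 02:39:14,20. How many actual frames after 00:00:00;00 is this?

As if non-drop at 30 labels/s: (2 × 3600 + 39 × 60 + 14) × 30 + 20 = 286640.
Minute boundaries passed: 159; those not divisible by 10: 159 − 15 = 144; dropped labels = 2 × 144 = 288.
Actual frame index = 286640 − 288 = 286352.

286352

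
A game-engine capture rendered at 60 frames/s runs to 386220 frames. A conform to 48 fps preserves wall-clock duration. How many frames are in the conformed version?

308976 frames

Target frames = source frames × (target rate / source rate) = 386220 × (48)/(60) = 386220 × 4/5 = 308976.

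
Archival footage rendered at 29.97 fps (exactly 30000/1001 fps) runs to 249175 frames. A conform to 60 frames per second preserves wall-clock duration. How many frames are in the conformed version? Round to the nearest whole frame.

498848 frames

Frames at target rate = 249175 × (60) / (30000/1001) = 9976967/20 ≈ 498848.350.
Nearest whole frame: 498848.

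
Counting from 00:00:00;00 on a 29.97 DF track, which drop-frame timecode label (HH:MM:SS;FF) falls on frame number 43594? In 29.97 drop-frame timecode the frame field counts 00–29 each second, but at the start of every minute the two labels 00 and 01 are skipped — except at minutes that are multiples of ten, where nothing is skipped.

00:24:14;18

Each 10-minute DF block holds 10 × 60 × 30 − 9 × 2 = 17982 frames. 43594 ÷ 17982 → 2 full blocks, remainder 7630.
Within the partial block the first minute is 1800 frames and each further minute 1798, so 4 further minute boundaries passed. Total skipped labels = 18 × 2 + 2 × 4 = 44.
Non-drop label index = 43594 + 44 = 43638; at 30 labels/s that is 00:24:14:18, i.e. DF 00:24:14;18.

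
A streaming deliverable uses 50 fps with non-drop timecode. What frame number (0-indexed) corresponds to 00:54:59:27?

Total seconds to the label: (0 × 3600 + 54 × 60 + 59) = 3299.
Frame index = 3299 × 50 + 27 = 164977.

164977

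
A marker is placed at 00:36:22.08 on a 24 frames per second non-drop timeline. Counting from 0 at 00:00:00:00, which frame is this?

frame 52376

Total seconds to the label: (0 × 3600 + 36 × 60 + 22) = 2182.
Frame index = 2182 × 24 + 8 = 52376.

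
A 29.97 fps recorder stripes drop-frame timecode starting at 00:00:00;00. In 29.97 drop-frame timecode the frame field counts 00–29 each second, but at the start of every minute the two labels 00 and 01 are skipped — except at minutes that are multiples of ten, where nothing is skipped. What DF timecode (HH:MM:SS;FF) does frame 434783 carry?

Ten DF minutes hold 17982 frames, so frame 434783 lies in block 24 (frames 431568–449549) with 3215 frames into that block.
The block's first minute is 1800 frames and the rest 1798 each; 3215 frames reaches minute 1, so 24 × 18 + 1 × 2 = 434 labels have been skipped so far.
Adding those back, label number 434783 + 434 = 435217 at 30 labels/s is 14507 s + 7 f = 4 h 1 min 47 s frame 7, i.e. 04:01:47;07.

04:01:47;07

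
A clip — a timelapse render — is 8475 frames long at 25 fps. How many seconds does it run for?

339 seconds

Running time = 8475 / (25) = 339 s.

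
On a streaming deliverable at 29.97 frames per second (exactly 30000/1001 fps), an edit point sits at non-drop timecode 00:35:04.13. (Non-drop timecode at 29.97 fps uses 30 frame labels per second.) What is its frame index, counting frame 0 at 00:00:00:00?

Total seconds to the label: (0 × 3600 + 35 × 60 + 4) = 2104.
Frame index = 2104 × 30 + 13 = 63133.

frame 63133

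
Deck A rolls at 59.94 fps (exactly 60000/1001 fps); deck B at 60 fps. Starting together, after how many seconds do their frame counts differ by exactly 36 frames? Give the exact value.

600.6 seconds

The gap grows by |60 − 60000/1001| = 60/1001 frames per second.
Time for a 36-frame gap: 36 ÷ (60/1001) = 600.6 s.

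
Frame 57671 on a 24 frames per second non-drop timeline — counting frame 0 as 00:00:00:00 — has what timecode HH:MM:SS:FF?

00:40:02:23

57671 ÷ 24 = 2402 full seconds, remainder 23 frames.
2402 s = 0 h 40 min 2 s.
Timecode: 00:40:02:23.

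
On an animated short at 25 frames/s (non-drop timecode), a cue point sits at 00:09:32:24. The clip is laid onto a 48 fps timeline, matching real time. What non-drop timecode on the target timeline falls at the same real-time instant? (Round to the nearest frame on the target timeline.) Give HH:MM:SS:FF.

00:09:32:46

Source frame index: (0×3600 + 9×60 + 32) × 25 + 24 = 14324.
Real time: 14324 / (25) = 14324/25 s.
Target frame: (14324/25) × (48) = 687552/25 ≈ 27502.080 → 27502.
At 48 labels/s: frame 27502 → 00:09:32:46.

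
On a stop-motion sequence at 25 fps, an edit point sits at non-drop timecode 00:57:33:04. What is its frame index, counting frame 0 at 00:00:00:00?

frame 86329

Total seconds to the label: (0 × 3600 + 57 × 60 + 33) = 3453.
Frame index = 3453 × 25 + 4 = 86329.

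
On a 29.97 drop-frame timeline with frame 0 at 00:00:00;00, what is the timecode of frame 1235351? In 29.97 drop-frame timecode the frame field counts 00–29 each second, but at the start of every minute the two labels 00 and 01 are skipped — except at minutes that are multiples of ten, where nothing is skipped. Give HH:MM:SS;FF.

11:26:59;17

Ten DF minutes hold 17982 frames, so frame 1235351 lies in block 68 (frames 1222776–1240757) with 12575 frames into that block.
The block's first minute is 1800 frames and the rest 1798 each; 12575 frames reaches minute 6, so 68 × 18 + 6 × 2 = 1236 labels have been skipped so far.
Adding those back, label number 1235351 + 1236 = 1236587 at 30 labels/s is 41219 s + 17 f = 11 h 26 min 59 s frame 17, i.e. 11:26:59;17.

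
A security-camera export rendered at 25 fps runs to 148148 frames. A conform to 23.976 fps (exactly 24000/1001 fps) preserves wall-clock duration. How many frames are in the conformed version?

Target frames = source frames × (target rate / source rate) = 148148 × (24000/1001)/(25) = 148148 × 960/1001 = 142080.

142080 frames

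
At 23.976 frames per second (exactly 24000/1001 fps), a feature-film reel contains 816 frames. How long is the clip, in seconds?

34.034 seconds

Running time = 816 / (24000/1001) = 34.034 s.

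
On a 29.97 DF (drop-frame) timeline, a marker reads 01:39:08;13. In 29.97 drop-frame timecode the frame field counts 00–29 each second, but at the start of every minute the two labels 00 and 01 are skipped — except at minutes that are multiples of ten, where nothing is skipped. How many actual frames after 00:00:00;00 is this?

As if non-drop at 30 labels/s: (1 × 3600 + 39 × 60 + 8) × 30 + 13 = 178453.
Minute boundaries passed: 99; those not divisible by 10: 99 − 9 = 90; dropped labels = 2 × 90 = 180.
Actual frame index = 178453 − 180 = 178273.

178273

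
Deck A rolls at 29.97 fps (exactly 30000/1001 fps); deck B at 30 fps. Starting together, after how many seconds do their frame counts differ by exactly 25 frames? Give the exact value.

5005/6 seconds

The gap grows by |30 − 30000/1001| = 30/1001 frames per second.
Time for a 25-frame gap: 25 ÷ (30/1001) = 5005/6 s.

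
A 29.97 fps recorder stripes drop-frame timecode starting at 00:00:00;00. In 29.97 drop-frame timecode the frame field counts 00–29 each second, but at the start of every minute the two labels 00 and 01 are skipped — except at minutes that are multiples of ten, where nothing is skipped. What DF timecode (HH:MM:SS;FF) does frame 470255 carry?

Ten DF minutes hold 17982 frames, so frame 470255 lies in block 26 (frames 467532–485513) with 2723 frames into that block.
The block's first minute is 1800 frames and the rest 1798 each; 2723 frames reaches minute 1, so 26 × 18 + 1 × 2 = 470 labels have been skipped so far.
Adding those back, label number 470255 + 470 = 470725 at 30 labels/s is 15690 s + 25 f = 4 h 21 min 30 s frame 25, i.e. 04:21:30;25.

04:21:30;25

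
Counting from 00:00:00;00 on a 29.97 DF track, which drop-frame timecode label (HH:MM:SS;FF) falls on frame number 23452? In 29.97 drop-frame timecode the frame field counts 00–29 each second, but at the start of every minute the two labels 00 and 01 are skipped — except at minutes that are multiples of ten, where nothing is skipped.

Each 10-minute DF block holds 10 × 60 × 30 − 9 × 2 = 17982 frames. 23452 ÷ 17982 → 1 full block, remainder 5470.
Within the partial block the first minute is 1800 frames and each further minute 1798, so 3 further minute boundaries passed. Total skipped labels = 18 × 1 + 2 × 3 = 24.
Non-drop label index = 23452 + 24 = 23476; at 30 labels/s that is 00:13:02:16, i.e. DF 00:13:02;16.

00:13:02;16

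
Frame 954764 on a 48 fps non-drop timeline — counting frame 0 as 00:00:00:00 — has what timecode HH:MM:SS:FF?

954764 ÷ 48 = 19890 full seconds, remainder 44 frames.
19890 s = 5 h 31 min 30 s.
Timecode: 05:31:30:44.

05:31:30:44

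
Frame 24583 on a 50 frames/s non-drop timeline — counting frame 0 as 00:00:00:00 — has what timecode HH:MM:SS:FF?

24583 ÷ 50 = 491 full seconds, remainder 33 frames.
491 s = 0 h 8 min 11 s.
Timecode: 00:08:11:33.

00:08:11:33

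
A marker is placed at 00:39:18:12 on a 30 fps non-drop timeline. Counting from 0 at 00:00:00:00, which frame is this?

frame 70752

Total seconds to the label: (0 × 3600 + 39 × 60 + 18) = 2358.
Frame index = 2358 × 30 + 12 = 70752.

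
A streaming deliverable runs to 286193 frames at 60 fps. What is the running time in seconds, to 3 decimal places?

4769.883 seconds

Running time = 286193 × 1/60 = 286193/60 s ≈ 4769.883 s.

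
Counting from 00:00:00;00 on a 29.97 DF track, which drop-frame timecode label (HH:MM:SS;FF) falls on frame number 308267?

02:51:25;25

Ten DF minutes hold 17982 frames, so frame 308267 lies in block 17 (frames 305694–323675) with 2573 frames into that block.
The block's first minute is 1800 frames and the rest 1798 each; 2573 frames reaches minute 1, so 17 × 18 + 1 × 2 = 308 labels have been skipped so far.
Adding those back, label number 308267 + 308 = 308575 at 30 labels/s is 10285 s + 25 f = 2 h 51 min 25 s frame 25, i.e. 02:51:25;25.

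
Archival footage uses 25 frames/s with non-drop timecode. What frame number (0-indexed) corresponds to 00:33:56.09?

frame 50909

Total seconds to the label: (0 × 3600 + 33 × 60 + 56) = 2036.
Frame index = 2036 × 25 + 9 = 50909.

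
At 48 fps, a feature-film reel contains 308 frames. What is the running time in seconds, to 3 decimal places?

6.417 seconds

Running time = 308 × 1/48 = 77/12 s ≈ 6.417 s.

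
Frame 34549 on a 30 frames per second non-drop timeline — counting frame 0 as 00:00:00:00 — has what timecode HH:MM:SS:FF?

34549 ÷ 30 = 1151 full seconds, remainder 19 frames.
1151 s = 0 h 19 min 11 s.
Timecode: 00:19:11:19.

00:19:11:19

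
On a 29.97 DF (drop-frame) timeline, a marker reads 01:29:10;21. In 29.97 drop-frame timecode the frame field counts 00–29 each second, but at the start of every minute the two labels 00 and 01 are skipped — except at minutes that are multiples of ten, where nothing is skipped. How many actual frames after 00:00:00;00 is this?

As if non-drop at 30 labels/s: (1 × 3600 + 29 × 60 + 10) × 30 + 21 = 160521.
Minute boundaries passed: 89; those not divisible by 10: 89 − 8 = 81; dropped labels = 2 × 81 = 162.
Actual frame index = 160521 − 162 = 160359.

160359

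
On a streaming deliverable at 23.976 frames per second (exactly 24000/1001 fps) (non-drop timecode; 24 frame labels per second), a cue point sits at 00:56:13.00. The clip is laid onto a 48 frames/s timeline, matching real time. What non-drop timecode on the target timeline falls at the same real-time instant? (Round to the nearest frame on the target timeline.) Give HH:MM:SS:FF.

Source frame index: (0×3600 + 56×60 + 13) × 24 + 0 = 80952.
Real time: 80952 / (24000/1001) = 3376373/1000 s.
Target frame: (3376373/1000) × (48) = 20258238/125 ≈ 162065.904 → 162066.
At 48 labels/s: frame 162066 → 00:56:16:18.

00:56:16:18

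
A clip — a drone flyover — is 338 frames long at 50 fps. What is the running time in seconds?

Running time = 338 / (50) = 6.76 s.

6.76 seconds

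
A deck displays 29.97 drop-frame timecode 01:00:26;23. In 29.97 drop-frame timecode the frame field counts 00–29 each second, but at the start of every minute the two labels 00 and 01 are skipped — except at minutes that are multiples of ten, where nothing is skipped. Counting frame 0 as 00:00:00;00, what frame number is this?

108695

As if non-drop at 30 labels/s: (1 × 3600 + 0 × 60 + 26) × 30 + 23 = 108803.
Minute boundaries passed: 60; those not divisible by 10: 60 − 6 = 54; dropped labels = 2 × 54 = 108.
Actual frame index = 108803 − 108 = 108695.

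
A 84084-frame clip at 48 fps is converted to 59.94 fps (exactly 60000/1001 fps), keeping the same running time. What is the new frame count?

105000 frames

Target frames = source frames × (target rate / source rate) = 84084 × (60000/1001)/(48) = 84084 × 1250/1001 = 105000.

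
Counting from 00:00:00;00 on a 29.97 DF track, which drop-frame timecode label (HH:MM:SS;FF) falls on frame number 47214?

Ten DF minutes hold 17982 frames, so frame 47214 lies in block 2 (frames 35964–53945) with 11250 frames into that block.
The block's first minute is 1800 frames and the rest 1798 each; 11250 frames reaches minute 6, so 2 × 18 + 6 × 2 = 48 labels have been skipped so far.
Adding those back, label number 47214 + 48 = 47262 at 30 labels/s is 1575 s + 12 f = 0 h 26 min 15 s frame 12, i.e. 00:26:15;12.

00:26:15;12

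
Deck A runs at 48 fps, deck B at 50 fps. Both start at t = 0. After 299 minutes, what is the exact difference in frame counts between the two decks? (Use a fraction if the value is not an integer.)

35880 frames

299 min = 17940 s.
A emits 48 × 17940 = 861120 frames; B emits 50 × 17940 = 897000.
Difference = 35880 frames; B is ahead of A.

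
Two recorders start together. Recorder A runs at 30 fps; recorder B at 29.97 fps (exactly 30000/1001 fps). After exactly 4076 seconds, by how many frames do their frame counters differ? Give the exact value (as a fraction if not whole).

122280/1001 frames

A emits 30 × 4076 = 122280 frames; B emits 30000/1001 × 4076 = 122280000/1001.
Difference = 122280/1001 frames (≈ 122.1578); B is behind A.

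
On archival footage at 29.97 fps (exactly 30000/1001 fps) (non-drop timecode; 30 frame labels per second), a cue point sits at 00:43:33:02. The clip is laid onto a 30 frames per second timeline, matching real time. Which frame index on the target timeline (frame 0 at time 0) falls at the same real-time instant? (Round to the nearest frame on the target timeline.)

frame 78470

Source frame index: (0×3600 + 43×60 + 33) × 30 + 2 = 78392.
Real time: 78392 / (30000/1001) = 9808799/3750 s.
Target frame: (9808799/3750) × (30) = 9808799/125 ≈ 78470.392 → 78470.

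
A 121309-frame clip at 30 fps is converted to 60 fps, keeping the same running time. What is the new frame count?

242618 frames

Target frames = source frames × (target rate / source rate) = 121309 × (60)/(30) = 121309 × 2 = 242618.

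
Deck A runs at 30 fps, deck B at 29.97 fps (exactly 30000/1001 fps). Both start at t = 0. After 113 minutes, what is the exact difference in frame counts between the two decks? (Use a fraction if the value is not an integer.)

203400/1001 frames

113 min = 6780 s.
A emits 30 × 6780 = 203400 frames; B emits 30000/1001 × 6780 = 203400000/1001.
Difference = 203400/1001 frames (≈ 203.1968); B is behind A.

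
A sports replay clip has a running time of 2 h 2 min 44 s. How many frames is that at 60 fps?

441840 frames

2 h 2 min 44 s = 7364 s.
Frames = 7364 × 60 = 441840.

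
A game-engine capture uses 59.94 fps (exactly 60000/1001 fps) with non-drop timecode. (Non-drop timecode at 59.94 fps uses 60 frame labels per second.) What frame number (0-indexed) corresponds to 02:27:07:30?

Total seconds to the label: (2 × 3600 + 27 × 60 + 7) = 8827.
Frame index = 8827 × 60 + 30 = 529650.

529650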